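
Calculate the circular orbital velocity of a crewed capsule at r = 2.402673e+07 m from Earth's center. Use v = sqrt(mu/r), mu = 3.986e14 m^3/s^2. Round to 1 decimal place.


Step 1: mu / r = 3.986e14 / 2.402673e+07 = 16589856.3808
Step 2: v = sqrt(16589856.3808) = 4073.1 m/s

4073.1


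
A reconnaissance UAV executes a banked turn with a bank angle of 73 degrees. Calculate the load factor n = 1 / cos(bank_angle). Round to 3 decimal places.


Step 1: Convert 73 degrees to radians = 1.27409
Step 2: cos(73 deg) = 0.292372
Step 3: n = 1 / 0.292372 = 3.420

3.420


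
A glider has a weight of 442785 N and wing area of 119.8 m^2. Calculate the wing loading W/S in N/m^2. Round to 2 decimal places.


Step 1: Wing loading = W / S = 442785 / 119.8
Step 2: Wing loading = 3696.04 N/m^2

3696.04


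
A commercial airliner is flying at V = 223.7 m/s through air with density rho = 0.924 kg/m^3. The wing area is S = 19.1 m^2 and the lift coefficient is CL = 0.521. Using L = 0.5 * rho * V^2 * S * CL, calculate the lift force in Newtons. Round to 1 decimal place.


Step 1: Calculate dynamic pressure q = 0.5 * 0.924 * 223.7^2 = 0.5 * 0.924 * 50041.69 = 23119.2608 Pa
Step 2: Multiply by wing area and lift coefficient: L = 23119.2608 * 19.1 * 0.521
Step 3: L = 441577.8809 * 0.521 = 230062.1 N

230062.1


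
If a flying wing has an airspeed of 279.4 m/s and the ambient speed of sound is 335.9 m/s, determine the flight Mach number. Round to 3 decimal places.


Step 1: M = V / a = 279.4 / 335.9
Step 2: M = 0.832

0.832


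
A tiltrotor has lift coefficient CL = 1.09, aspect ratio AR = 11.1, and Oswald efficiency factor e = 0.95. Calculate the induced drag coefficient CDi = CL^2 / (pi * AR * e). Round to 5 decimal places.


Step 1: CL^2 = 1.09^2 = 1.1881
Step 2: pi * AR * e = 3.14159 * 11.1 * 0.95 = 33.128095
Step 3: CDi = 1.1881 / 33.128095 = 0.03586

0.03586


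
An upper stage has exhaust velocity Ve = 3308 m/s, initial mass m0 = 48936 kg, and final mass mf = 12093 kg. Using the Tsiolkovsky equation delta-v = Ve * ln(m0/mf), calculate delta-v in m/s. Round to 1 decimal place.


Step 1: Mass ratio m0/mf = 48936 / 12093 = 4.046639
Step 2: ln(4.046639) = 1.397887
Step 3: delta-v = 3308 * 1.397887 = 4624.2 m/s

4624.2


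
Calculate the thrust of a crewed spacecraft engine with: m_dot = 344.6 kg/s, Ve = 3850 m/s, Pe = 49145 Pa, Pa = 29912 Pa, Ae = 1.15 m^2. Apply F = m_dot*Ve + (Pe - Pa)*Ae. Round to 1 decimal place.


Step 1: Momentum thrust = m_dot * Ve = 344.6 * 3850 = 1326710.0 N
Step 2: Pressure thrust = (Pe - Pa) * Ae = (49145 - 29912) * 1.15 = 22117.95 N
Step 3: Total thrust F = 1326710.0 + 22117.95 = 1348828.0 N

1348828.0


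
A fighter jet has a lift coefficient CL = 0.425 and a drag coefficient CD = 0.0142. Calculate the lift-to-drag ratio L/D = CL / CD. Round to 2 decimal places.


Step 1: L/D = CL / CD = 0.425 / 0.0142
Step 2: L/D = 29.93

29.93


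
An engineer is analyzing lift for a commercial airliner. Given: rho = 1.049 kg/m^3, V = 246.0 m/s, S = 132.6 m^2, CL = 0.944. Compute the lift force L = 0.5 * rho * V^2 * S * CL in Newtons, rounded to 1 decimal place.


Step 1: Calculate dynamic pressure q = 0.5 * 1.049 * 246.0^2 = 0.5 * 1.049 * 60516.0 = 31740.642 Pa
Step 2: Multiply by wing area and lift coefficient: L = 31740.642 * 132.6 * 0.944
Step 3: L = 4208809.1292 * 0.944 = 3973115.8 N

3973115.8


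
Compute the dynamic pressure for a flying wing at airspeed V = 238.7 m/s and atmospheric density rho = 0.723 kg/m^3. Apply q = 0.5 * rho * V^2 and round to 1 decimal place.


Step 1: V^2 = 238.7^2 = 56977.69
Step 2: q = 0.5 * 0.723 * 56977.69
Step 3: q = 20597.4 Pa

20597.4


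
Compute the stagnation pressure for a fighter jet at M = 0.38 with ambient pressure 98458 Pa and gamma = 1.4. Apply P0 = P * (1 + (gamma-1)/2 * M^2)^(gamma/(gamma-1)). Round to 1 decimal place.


Step 1: (gamma-1)/2 * M^2 = 0.2 * 0.1444 = 0.02888
Step 2: 1 + 0.02888 = 1.02888
Step 3: Exponent gamma/(gamma-1) = 3.5
Step 4: P0 = 98458 * 1.02888^3.5 = 108774.6 Pa

108774.6


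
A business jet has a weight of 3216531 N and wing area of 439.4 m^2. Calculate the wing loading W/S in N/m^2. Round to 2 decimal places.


Step 1: Wing loading = W / S = 3216531 / 439.4
Step 2: Wing loading = 7320.28 N/m^2

7320.28


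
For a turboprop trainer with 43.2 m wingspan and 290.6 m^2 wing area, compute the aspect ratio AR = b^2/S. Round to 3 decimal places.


Step 1: b^2 = 43.2^2 = 1866.24
Step 2: AR = 1866.24 / 290.6 = 6.422

6.422


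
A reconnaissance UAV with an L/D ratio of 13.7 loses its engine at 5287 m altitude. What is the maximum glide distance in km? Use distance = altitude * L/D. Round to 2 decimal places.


Step 1: Glide distance = altitude * L/D = 5287 * 13.7 = 72431.9 m
Step 2: Convert to km: 72431.9 / 1000 = 72.43 km

72.43


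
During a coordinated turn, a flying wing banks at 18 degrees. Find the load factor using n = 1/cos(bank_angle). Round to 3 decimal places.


Step 1: Convert 18 degrees to radians = 0.314159
Step 2: cos(18 deg) = 0.951057
Step 3: n = 1 / 0.951057 = 1.051

1.051


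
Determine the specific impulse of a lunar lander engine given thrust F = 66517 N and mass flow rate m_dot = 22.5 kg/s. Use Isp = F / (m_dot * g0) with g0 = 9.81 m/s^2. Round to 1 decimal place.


Step 1: m_dot * g0 = 22.5 * 9.81 = 220.73
Step 2: Isp = 66517 / 220.73 = 301.4 s

301.4


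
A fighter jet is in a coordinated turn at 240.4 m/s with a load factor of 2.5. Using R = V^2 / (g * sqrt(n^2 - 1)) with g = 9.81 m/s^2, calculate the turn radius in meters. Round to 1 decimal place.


Step 1: V^2 = 240.4^2 = 57792.16
Step 2: n^2 - 1 = 2.5^2 - 1 = 5.25
Step 3: sqrt(5.25) = 2.291288
Step 4: R = 57792.16 / (9.81 * 2.291288) = 2571.1 m

2571.1


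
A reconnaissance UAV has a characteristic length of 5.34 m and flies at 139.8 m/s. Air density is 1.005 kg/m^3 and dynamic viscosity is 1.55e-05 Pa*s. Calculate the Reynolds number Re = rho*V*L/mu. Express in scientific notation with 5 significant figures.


Step 1: Numerator = rho * V * L = 1.005 * 139.8 * 5.34 = 750.26466
Step 2: Re = 750.26466 / 1.55e-05
Step 3: Re = 4.8404e+07

4.8404e+07


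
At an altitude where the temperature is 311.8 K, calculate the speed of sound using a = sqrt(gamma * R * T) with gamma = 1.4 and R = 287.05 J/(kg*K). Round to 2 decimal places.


Step 1: gamma * R * T = 1.4 * 287.05 * 311.8 = 125303.066
Step 2: a = sqrt(125303.066) = 353.98 m/s

353.98


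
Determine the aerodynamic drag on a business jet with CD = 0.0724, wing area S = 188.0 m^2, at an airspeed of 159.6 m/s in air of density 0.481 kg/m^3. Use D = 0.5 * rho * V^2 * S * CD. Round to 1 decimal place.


Step 1: Dynamic pressure q = 0.5 * 0.481 * 159.6^2 = 6126.0545 Pa
Step 2: Drag D = q * S * CD = 6126.0545 * 188.0 * 0.0724
Step 3: D = 83383.0 N

83383.0


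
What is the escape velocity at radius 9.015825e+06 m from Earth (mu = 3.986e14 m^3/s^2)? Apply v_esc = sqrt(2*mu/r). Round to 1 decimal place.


Step 1: 2*mu/r = 2 * 3.986e14 / 9.015825e+06 = 88422301.8969
Step 2: v_esc = sqrt(88422301.8969) = 9403.3 m/s

9403.3


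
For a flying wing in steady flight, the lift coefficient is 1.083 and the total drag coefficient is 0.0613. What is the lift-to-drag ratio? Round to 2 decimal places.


Step 1: L/D = CL / CD = 1.083 / 0.0613
Step 2: L/D = 17.67

17.67


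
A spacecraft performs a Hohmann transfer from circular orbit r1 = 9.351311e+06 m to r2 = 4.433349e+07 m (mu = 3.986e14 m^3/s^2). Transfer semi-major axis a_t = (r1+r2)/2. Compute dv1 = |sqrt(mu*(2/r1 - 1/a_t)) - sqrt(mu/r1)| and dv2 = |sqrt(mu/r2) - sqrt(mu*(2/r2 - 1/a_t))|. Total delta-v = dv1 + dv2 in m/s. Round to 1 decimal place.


Step 1: Transfer semi-major axis a_t = (9.351311e+06 + 4.433349e+07) / 2 = 2.684240e+07 m
Step 2: v1 (circular at r1) = sqrt(mu/r1) = 6528.79 m/s
Step 3: v_t1 = sqrt(mu*(2/r1 - 1/a_t)) = 8390.5 m/s
Step 4: dv1 = |8390.5 - 6528.79| = 1861.71 m/s
Step 5: v2 (circular at r2) = 2998.49 m/s, v_t2 = 1769.82 m/s
Step 6: dv2 = |2998.49 - 1769.82| = 1228.67 m/s
Step 7: Total delta-v = 1861.71 + 1228.67 = 3090.4 m/s

3090.4


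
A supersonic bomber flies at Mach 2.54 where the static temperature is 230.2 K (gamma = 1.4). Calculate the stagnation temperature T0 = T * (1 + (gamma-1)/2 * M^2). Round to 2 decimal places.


Step 1: (gamma-1)/2 = 0.2
Step 2: M^2 = 6.4516
Step 3: 1 + 0.2 * 6.4516 = 2.29032
Step 4: T0 = 230.2 * 2.29032 = 527.23 K

527.23


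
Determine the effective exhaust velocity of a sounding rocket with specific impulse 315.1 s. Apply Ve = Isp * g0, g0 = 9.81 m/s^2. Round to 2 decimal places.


Step 1: Ve = Isp * g0 = 315.1 * 9.81
Step 2: Ve = 3091.13 m/s

3091.13


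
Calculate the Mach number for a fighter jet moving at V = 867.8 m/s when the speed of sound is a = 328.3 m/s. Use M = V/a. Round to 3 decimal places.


Step 1: M = V / a = 867.8 / 328.3
Step 2: M = 2.643

2.643


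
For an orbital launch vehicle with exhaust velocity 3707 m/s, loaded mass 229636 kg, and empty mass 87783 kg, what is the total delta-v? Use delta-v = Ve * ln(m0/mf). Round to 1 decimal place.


Step 1: Mass ratio m0/mf = 229636 / 87783 = 2.615951
Step 2: ln(2.615951) = 0.961628
Step 3: delta-v = 3707 * 0.961628 = 3564.8 m/s

3564.8


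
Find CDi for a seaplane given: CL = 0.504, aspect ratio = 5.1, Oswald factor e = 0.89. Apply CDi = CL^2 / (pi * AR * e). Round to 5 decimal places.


Step 1: CL^2 = 0.504^2 = 0.254016
Step 2: pi * AR * e = 3.14159 * 5.1 * 0.89 = 14.259689
Step 3: CDi = 0.254016 / 14.259689 = 0.01781

0.01781


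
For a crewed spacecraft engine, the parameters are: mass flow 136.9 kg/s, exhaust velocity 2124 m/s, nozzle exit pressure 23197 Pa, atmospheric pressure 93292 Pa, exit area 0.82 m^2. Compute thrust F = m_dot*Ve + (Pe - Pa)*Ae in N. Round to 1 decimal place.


Step 1: Momentum thrust = m_dot * Ve = 136.9 * 2124 = 290775.6 N
Step 2: Pressure thrust = (Pe - Pa) * Ae = (23197 - 93292) * 0.82 = -57477.90 N
Step 3: Total thrust F = 290775.6 + -57477.90 = 233297.7 N

233297.7


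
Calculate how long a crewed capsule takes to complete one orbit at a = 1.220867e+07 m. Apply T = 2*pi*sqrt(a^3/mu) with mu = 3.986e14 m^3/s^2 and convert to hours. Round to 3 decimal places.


Step 1: a^3 / mu = 1.819722e+21 / 3.986e14 = 4.565284e+06
Step 2: sqrt(4.565284e+06) = 2136.6525 s
Step 3: T = 2*pi * 2136.6525 = 13424.98 s
Step 4: T in hours = 13424.98 / 3600 = 3.729 hours

3.729


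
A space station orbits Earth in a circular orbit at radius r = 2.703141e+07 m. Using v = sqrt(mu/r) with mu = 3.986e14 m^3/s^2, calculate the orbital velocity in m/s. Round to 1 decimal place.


Step 1: mu / r = 3.986e14 / 2.703141e+07 = 14745808.6722
Step 2: v = sqrt(14745808.6722) = 3840.0 m/s

3840.0


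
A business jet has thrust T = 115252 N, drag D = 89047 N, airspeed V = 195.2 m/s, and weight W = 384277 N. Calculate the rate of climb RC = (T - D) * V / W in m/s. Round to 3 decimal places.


Step 1: Excess thrust = T - D = 115252 - 89047 = 26205 N
Step 2: Excess power = 26205 * 195.2 = 5115216.0 W
Step 3: RC = 5115216.0 / 384277 = 13.311 m/s

13.311


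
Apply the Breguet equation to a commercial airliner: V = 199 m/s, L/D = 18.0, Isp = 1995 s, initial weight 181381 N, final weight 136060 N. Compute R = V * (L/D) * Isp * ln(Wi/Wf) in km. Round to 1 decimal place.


Step 1: Coefficient = V * (L/D) * Isp = 199 * 18.0 * 1995 = 7146090.0 m
Step 2: Wi/Wf = 181381 / 136060 = 1.333096
Step 3: ln(1.333096) = 0.287504
Step 4: R = 7146090.0 * 0.287504 = 2054528.2 m = 2054.5 km

2054.5


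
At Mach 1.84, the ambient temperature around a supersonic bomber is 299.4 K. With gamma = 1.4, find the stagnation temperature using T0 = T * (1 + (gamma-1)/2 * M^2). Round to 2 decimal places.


Step 1: (gamma-1)/2 = 0.2
Step 2: M^2 = 3.3856
Step 3: 1 + 0.2 * 3.3856 = 1.67712
Step 4: T0 = 299.4 * 1.67712 = 502.13 K

502.13


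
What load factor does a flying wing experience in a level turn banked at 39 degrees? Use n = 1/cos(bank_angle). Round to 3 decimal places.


Step 1: Convert 39 degrees to radians = 0.680678
Step 2: cos(39 deg) = 0.777146
Step 3: n = 1 / 0.777146 = 1.287

1.287


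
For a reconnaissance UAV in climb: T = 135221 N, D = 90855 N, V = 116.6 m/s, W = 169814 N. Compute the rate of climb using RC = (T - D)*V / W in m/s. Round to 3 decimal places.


Step 1: Excess thrust = T - D = 135221 - 90855 = 44366 N
Step 2: Excess power = 44366 * 116.6 = 5173075.6 W
Step 3: RC = 5173075.6 / 169814 = 30.463 m/s

30.463


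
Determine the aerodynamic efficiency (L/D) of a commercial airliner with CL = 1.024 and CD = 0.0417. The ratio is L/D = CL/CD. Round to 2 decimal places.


Step 1: L/D = CL / CD = 1.024 / 0.0417
Step 2: L/D = 24.56

24.56


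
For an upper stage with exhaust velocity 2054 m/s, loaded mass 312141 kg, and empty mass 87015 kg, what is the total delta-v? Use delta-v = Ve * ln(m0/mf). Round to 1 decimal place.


Step 1: Mass ratio m0/mf = 312141 / 87015 = 3.587209
Step 2: ln(3.587209) = 1.277374
Step 3: delta-v = 2054 * 1.277374 = 2623.7 m/s

2623.7


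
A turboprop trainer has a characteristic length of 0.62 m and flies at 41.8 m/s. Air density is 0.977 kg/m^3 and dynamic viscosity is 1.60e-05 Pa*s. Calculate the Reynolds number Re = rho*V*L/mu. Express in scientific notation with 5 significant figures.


Step 1: Numerator = rho * V * L = 0.977 * 41.8 * 0.62 = 25.319932
Step 2: Re = 25.319932 / 1.60e-05
Step 3: Re = 1.5825e+06

1.5825e+06


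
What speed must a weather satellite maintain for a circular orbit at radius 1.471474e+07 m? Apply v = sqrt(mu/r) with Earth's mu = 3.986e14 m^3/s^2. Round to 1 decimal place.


Step 1: mu / r = 3.986e14 / 1.471474e+07 = 27088484.0643
Step 2: v = sqrt(27088484.0643) = 5204.7 m/s

5204.7


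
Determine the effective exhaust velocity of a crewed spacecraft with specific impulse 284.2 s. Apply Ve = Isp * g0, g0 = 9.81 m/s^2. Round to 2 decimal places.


Step 1: Ve = Isp * g0 = 284.2 * 9.81
Step 2: Ve = 2788.00 m/s

2788.00


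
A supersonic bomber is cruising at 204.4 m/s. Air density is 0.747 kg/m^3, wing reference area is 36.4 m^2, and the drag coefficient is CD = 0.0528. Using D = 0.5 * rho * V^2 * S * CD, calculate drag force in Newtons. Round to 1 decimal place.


Step 1: Dynamic pressure q = 0.5 * 0.747 * 204.4^2 = 15604.591 Pa
Step 2: Drag D = q * S * CD = 15604.591 * 36.4 * 0.0528
Step 3: D = 29990.8 N

29990.8


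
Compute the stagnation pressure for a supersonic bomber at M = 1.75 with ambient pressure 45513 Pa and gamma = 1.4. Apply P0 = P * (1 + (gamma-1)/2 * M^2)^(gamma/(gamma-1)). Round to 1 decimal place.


Step 1: (gamma-1)/2 * M^2 = 0.2 * 3.0625 = 0.6125
Step 2: 1 + 0.6125 = 1.6125
Step 3: Exponent gamma/(gamma-1) = 3.5
Step 4: P0 = 45513 * 1.6125^3.5 = 242317.3 Pa

242317.3


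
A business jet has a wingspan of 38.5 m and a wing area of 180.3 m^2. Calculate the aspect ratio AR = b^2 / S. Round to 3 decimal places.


Step 1: b^2 = 38.5^2 = 1482.25
Step 2: AR = 1482.25 / 180.3 = 8.221

8.221


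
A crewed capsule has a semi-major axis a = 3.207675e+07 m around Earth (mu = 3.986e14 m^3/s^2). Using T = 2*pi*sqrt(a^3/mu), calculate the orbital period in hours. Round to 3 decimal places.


Step 1: a^3 / mu = 3.300434e+22 / 3.986e14 = 8.280066e+07
Step 2: sqrt(8.280066e+07) = 9099.4866 s
Step 3: T = 2*pi * 9099.4866 = 57173.76 s
Step 4: T in hours = 57173.76 / 3600 = 15.882 hours

15.882


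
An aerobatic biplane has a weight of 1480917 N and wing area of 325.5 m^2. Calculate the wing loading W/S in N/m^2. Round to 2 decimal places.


Step 1: Wing loading = W / S = 1480917 / 325.5
Step 2: Wing loading = 4549.67 N/m^2

4549.67


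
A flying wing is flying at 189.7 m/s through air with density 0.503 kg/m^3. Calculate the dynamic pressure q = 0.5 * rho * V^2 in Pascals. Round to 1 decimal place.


Step 1: V^2 = 189.7^2 = 35986.09
Step 2: q = 0.5 * 0.503 * 35986.09
Step 3: q = 9050.5 Pa

9050.5


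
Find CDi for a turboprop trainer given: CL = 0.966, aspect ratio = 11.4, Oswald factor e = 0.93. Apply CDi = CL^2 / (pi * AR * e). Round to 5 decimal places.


Step 1: CL^2 = 0.966^2 = 0.933156
Step 2: pi * AR * e = 3.14159 * 11.4 * 0.93 = 33.307165
Step 3: CDi = 0.933156 / 33.307165 = 0.02802

0.02802


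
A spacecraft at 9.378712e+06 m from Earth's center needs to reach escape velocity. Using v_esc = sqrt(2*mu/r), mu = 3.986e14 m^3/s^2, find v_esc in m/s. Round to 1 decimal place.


Step 1: 2*mu/r = 2 * 3.986e14 / 9.378712e+06 = 85001010.7998
Step 2: v_esc = sqrt(85001010.7998) = 9219.6 m/s

9219.6


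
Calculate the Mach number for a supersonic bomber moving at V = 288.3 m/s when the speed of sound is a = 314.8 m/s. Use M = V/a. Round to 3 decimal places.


Step 1: M = V / a = 288.3 / 314.8
Step 2: M = 0.916

0.916


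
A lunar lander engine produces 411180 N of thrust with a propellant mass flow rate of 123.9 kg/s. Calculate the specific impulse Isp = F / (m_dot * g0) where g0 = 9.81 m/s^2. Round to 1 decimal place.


Step 1: m_dot * g0 = 123.9 * 9.81 = 1215.46
Step 2: Isp = 411180 / 1215.46 = 338.3 s

338.3


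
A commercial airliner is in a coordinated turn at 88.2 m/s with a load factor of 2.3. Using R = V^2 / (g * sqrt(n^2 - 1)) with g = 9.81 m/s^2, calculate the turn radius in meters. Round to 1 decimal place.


Step 1: V^2 = 88.2^2 = 7779.24
Step 2: n^2 - 1 = 2.3^2 - 1 = 4.29
Step 3: sqrt(4.29) = 2.071232
Step 4: R = 7779.24 / (9.81 * 2.071232) = 382.9 m

382.9


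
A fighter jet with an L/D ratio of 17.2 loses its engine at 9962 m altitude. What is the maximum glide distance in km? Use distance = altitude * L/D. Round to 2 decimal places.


Step 1: Glide distance = altitude * L/D = 9962 * 17.2 = 171346.4 m
Step 2: Convert to km: 171346.4 / 1000 = 171.35 km

171.35


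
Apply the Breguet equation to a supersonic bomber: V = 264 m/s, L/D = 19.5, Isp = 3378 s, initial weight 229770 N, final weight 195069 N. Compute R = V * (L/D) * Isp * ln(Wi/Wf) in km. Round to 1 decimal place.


Step 1: Coefficient = V * (L/D) * Isp = 264 * 19.5 * 3378 = 17389944.0 m
Step 2: Wi/Wf = 229770 / 195069 = 1.177891
Step 3: ln(1.177891) = 0.163725
Step 4: R = 17389944.0 * 0.163725 = 2847176.7 m = 2847.2 km

2847.2


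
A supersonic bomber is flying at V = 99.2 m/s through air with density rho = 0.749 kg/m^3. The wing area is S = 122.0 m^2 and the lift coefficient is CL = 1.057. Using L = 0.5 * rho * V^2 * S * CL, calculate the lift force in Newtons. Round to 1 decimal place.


Step 1: Calculate dynamic pressure q = 0.5 * 0.749 * 99.2^2 = 0.5 * 0.749 * 9840.64 = 3685.3197 Pa
Step 2: Multiply by wing area and lift coefficient: L = 3685.3197 * 122.0 * 1.057
Step 3: L = 449609.001 * 1.057 = 475236.7 N

475236.7


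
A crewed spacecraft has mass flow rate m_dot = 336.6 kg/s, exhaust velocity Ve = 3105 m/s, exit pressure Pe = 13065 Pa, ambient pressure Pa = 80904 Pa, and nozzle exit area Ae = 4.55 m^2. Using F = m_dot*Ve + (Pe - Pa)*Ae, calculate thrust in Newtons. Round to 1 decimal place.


Step 1: Momentum thrust = m_dot * Ve = 336.6 * 3105 = 1045143.0 N
Step 2: Pressure thrust = (Pe - Pa) * Ae = (13065 - 80904) * 4.55 = -308667.45 N
Step 3: Total thrust F = 1045143.0 + -308667.45 = 736475.6 N

736475.6


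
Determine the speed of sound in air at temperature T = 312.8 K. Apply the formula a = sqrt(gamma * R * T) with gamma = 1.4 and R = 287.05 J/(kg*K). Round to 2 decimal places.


Step 1: gamma * R * T = 1.4 * 287.05 * 312.8 = 125704.936
Step 2: a = sqrt(125704.936) = 354.55 m/s

354.55


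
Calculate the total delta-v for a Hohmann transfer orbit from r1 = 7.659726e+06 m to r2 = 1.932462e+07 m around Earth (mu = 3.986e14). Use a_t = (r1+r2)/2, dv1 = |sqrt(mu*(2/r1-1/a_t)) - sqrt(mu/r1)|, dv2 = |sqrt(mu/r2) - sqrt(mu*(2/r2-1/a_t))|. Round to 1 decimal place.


Step 1: Transfer semi-major axis a_t = (7.659726e+06 + 1.932462e+07) / 2 = 1.349217e+07 m
Step 2: v1 (circular at r1) = sqrt(mu/r1) = 7213.77 m/s
Step 3: v_t1 = sqrt(mu*(2/r1 - 1/a_t)) = 8633.29 m/s
Step 4: dv1 = |8633.29 - 7213.77| = 1419.53 m/s
Step 5: v2 (circular at r2) = 4541.64 m/s, v_t2 = 3421.99 m/s
Step 6: dv2 = |4541.64 - 3421.99| = 1119.65 m/s
Step 7: Total delta-v = 1419.53 + 1119.65 = 2539.2 m/s

2539.2


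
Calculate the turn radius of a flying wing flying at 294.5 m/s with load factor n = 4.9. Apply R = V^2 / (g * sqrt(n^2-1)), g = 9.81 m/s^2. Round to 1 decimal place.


Step 1: V^2 = 294.5^2 = 86730.25
Step 2: n^2 - 1 = 4.9^2 - 1 = 23.01
Step 3: sqrt(23.01) = 4.796874
Step 4: R = 86730.25 / (9.81 * 4.796874) = 1843.1 m

1843.1


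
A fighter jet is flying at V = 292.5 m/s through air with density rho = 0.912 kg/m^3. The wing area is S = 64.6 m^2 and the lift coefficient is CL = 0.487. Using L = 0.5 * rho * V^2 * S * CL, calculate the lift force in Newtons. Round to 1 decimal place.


Step 1: Calculate dynamic pressure q = 0.5 * 0.912 * 292.5^2 = 0.5 * 0.912 * 85556.25 = 39013.65 Pa
Step 2: Multiply by wing area and lift coefficient: L = 39013.65 * 64.6 * 0.487
Step 3: L = 2520281.79 * 0.487 = 1227377.2 N

1227377.2


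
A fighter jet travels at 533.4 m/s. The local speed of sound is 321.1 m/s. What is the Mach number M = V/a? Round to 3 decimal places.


Step 1: M = V / a = 533.4 / 321.1
Step 2: M = 1.661

1.661


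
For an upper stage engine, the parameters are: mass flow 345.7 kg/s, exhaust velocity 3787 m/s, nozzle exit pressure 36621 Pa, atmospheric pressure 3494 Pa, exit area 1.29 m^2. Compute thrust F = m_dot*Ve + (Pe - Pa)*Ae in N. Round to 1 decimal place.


Step 1: Momentum thrust = m_dot * Ve = 345.7 * 3787 = 1309165.9 N
Step 2: Pressure thrust = (Pe - Pa) * Ae = (36621 - 3494) * 1.29 = 42733.83 N
Step 3: Total thrust F = 1309165.9 + 42733.83 = 1351899.7 N

1351899.7


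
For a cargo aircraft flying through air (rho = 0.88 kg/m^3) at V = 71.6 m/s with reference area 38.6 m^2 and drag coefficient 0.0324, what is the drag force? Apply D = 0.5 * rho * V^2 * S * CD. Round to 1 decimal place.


Step 1: Dynamic pressure q = 0.5 * 0.88 * 71.6^2 = 2255.6864 Pa
Step 2: Drag D = q * S * CD = 2255.6864 * 38.6 * 0.0324
Step 3: D = 2821.1 N

2821.1


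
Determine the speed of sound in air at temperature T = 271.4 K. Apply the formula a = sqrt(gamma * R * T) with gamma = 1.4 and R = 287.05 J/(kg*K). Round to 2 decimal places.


Step 1: gamma * R * T = 1.4 * 287.05 * 271.4 = 109067.518
Step 2: a = sqrt(109067.518) = 330.25 m/s

330.25


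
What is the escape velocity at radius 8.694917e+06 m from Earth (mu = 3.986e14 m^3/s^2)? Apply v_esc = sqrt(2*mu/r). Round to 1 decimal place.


Step 1: 2*mu/r = 2 * 3.986e14 / 8.694917e+06 = 91685751.5719
Step 2: v_esc = sqrt(91685751.5719) = 9575.3 m/s

9575.3


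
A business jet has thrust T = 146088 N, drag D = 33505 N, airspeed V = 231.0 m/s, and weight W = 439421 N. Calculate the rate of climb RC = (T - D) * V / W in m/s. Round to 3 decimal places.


Step 1: Excess thrust = T - D = 146088 - 33505 = 112583 N
Step 2: Excess power = 112583 * 231.0 = 26006673.0 W
Step 3: RC = 26006673.0 / 439421 = 59.184 m/s

59.184


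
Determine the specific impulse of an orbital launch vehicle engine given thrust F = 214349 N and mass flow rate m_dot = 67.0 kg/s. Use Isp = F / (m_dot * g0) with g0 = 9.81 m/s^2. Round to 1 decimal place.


Step 1: m_dot * g0 = 67.0 * 9.81 = 657.27
Step 2: Isp = 214349 / 657.27 = 326.1 s

326.1


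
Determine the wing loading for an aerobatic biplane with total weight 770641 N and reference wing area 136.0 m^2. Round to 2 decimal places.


Step 1: Wing loading = W / S = 770641 / 136.0
Step 2: Wing loading = 5666.48 N/m^2

5666.48


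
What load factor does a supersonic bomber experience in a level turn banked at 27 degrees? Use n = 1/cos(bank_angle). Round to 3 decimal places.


Step 1: Convert 27 degrees to radians = 0.471239
Step 2: cos(27 deg) = 0.891007
Step 3: n = 1 / 0.891007 = 1.122

1.122


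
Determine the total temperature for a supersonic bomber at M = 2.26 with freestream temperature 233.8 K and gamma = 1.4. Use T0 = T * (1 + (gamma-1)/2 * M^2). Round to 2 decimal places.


Step 1: (gamma-1)/2 = 0.2
Step 2: M^2 = 5.1076
Step 3: 1 + 0.2 * 5.1076 = 2.02152
Step 4: T0 = 233.8 * 2.02152 = 472.63 K

472.63


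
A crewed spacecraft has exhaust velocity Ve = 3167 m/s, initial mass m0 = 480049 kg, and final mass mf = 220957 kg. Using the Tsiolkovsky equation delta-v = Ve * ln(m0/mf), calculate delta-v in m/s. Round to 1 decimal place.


Step 1: Mass ratio m0/mf = 480049 / 220957 = 2.17259
Step 2: ln(2.17259) = 0.77592
Step 3: delta-v = 3167 * 0.77592 = 2457.3 m/s

2457.3


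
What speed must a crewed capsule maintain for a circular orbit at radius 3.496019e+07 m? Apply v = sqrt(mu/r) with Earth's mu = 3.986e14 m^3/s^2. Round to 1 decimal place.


Step 1: mu / r = 3.986e14 / 3.496019e+07 = 11401539.8658
Step 2: v = sqrt(11401539.8658) = 3376.6 m/s

3376.6


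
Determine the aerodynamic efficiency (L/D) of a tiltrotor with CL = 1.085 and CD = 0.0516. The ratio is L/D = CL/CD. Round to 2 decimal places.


Step 1: L/D = CL / CD = 1.085 / 0.0516
Step 2: L/D = 21.03

21.03


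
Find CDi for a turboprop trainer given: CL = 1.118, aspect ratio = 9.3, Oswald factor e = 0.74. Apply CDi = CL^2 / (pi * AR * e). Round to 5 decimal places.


Step 1: CL^2 = 1.118^2 = 1.249924
Step 2: pi * AR * e = 3.14159 * 9.3 * 0.74 = 21.620441
Step 3: CDi = 1.249924 / 21.620441 = 0.05781

0.05781


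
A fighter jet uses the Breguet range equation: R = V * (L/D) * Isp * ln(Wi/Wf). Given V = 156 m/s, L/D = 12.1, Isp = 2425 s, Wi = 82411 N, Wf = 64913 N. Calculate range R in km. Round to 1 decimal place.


Step 1: Coefficient = V * (L/D) * Isp = 156 * 12.1 * 2425 = 4577430.0 m
Step 2: Wi/Wf = 82411 / 64913 = 1.269561
Step 3: ln(1.269561) = 0.238671
Step 4: R = 4577430.0 * 0.238671 = 1092499.8 m = 1092.5 km

1092.5


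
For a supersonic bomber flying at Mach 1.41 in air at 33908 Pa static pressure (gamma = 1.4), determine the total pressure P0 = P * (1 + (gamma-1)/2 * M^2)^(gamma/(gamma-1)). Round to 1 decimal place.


Step 1: (gamma-1)/2 * M^2 = 0.2 * 1.9881 = 0.39762
Step 2: 1 + 0.39762 = 1.39762
Step 3: Exponent gamma/(gamma-1) = 3.5
Step 4: P0 = 33908 * 1.39762^3.5 = 109437.0 Pa

109437.0


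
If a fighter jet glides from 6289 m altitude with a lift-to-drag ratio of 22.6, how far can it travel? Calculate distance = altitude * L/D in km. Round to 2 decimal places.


Step 1: Glide distance = altitude * L/D = 6289 * 22.6 = 142131.4 m
Step 2: Convert to km: 142131.4 / 1000 = 142.13 km

142.13


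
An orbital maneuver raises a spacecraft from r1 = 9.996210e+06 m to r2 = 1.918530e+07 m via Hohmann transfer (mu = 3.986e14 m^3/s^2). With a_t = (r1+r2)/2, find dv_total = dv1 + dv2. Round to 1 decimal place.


Step 1: Transfer semi-major axis a_t = (9.996210e+06 + 1.918530e+07) / 2 = 1.459076e+07 m
Step 2: v1 (circular at r1) = sqrt(mu/r1) = 6314.67 m/s
Step 3: v_t1 = sqrt(mu*(2/r1 - 1/a_t)) = 7240.96 m/s
Step 4: dv1 = |7240.96 - 6314.67| = 926.29 m/s
Step 5: v2 (circular at r2) = 4558.11 m/s, v_t2 = 3772.79 m/s
Step 6: dv2 = |4558.11 - 3772.79| = 785.31 m/s
Step 7: Total delta-v = 926.29 + 785.31 = 1711.6 m/s

1711.6


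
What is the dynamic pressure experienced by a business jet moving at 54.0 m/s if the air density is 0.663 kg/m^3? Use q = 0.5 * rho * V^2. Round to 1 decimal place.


Step 1: V^2 = 54.0^2 = 2916.0
Step 2: q = 0.5 * 0.663 * 2916.0
Step 3: q = 966.7 Pa

966.7


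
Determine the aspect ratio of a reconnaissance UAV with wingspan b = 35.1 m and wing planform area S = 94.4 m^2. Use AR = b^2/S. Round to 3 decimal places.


Step 1: b^2 = 35.1^2 = 1232.01
Step 2: AR = 1232.01 / 94.4 = 13.051

13.051


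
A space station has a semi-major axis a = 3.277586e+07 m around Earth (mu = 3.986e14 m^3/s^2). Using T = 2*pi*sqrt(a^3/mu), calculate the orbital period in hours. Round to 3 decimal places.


Step 1: a^3 / mu = 3.520970e+22 / 3.986e14 = 8.833341e+07
Step 2: sqrt(8.833341e+07) = 9398.5855 s
Step 3: T = 2*pi * 9398.5855 = 59053.05 s
Step 4: T in hours = 59053.05 / 3600 = 16.404 hours

16.404


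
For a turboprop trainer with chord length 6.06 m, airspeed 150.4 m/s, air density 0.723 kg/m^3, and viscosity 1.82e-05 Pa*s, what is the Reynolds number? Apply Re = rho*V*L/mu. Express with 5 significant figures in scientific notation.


Step 1: Numerator = rho * V * L = 0.723 * 150.4 * 6.06 = 658.959552
Step 2: Re = 658.959552 / 1.82e-05
Step 3: Re = 3.6207e+07

3.6207e+07


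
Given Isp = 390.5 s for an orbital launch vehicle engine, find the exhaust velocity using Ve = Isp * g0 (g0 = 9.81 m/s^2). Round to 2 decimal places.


Step 1: Ve = Isp * g0 = 390.5 * 9.81
Step 2: Ve = 3830.81 m/s

3830.81


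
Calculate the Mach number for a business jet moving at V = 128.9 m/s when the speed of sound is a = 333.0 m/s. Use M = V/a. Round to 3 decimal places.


Step 1: M = V / a = 128.9 / 333.0
Step 2: M = 0.387

0.387


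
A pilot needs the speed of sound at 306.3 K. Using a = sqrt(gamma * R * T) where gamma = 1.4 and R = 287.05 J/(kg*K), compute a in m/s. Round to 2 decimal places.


Step 1: gamma * R * T = 1.4 * 287.05 * 306.3 = 123092.781
Step 2: a = sqrt(123092.781) = 350.85 m/s

350.85


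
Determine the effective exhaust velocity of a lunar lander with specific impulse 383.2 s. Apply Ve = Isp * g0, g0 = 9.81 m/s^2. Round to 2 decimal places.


Step 1: Ve = Isp * g0 = 383.2 * 9.81
Step 2: Ve = 3759.19 m/s

3759.19


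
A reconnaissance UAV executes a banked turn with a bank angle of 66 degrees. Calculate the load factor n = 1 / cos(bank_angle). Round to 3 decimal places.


Step 1: Convert 66 degrees to radians = 1.151917
Step 2: cos(66 deg) = 0.406737
Step 3: n = 1 / 0.406737 = 2.459

2.459


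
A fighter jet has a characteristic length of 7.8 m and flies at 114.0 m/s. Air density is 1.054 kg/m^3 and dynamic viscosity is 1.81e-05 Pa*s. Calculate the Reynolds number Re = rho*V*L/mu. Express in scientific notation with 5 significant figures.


Step 1: Numerator = rho * V * L = 1.054 * 114.0 * 7.8 = 937.2168
Step 2: Re = 937.2168 / 1.81e-05
Step 3: Re = 5.1780e+07

5.1780e+07


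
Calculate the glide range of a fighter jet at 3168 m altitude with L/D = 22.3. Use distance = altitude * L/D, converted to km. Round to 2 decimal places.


Step 1: Glide distance = altitude * L/D = 3168 * 22.3 = 70646.4 m
Step 2: Convert to km: 70646.4 / 1000 = 70.65 km

70.65


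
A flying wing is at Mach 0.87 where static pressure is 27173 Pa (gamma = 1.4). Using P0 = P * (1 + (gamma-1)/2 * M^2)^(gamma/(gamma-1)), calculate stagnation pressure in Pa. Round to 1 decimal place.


Step 1: (gamma-1)/2 * M^2 = 0.2 * 0.7569 = 0.15138
Step 2: 1 + 0.15138 = 1.15138
Step 3: Exponent gamma/(gamma-1) = 3.5
Step 4: P0 = 27173 * 1.15138^3.5 = 44504.4 Pa

44504.4


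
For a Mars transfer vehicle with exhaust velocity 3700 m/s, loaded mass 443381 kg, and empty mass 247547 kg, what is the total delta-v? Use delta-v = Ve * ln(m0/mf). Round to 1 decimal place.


Step 1: Mass ratio m0/mf = 443381 / 247547 = 1.791098
Step 2: ln(1.791098) = 0.582829
Step 3: delta-v = 3700 * 0.582829 = 2156.5 m/s

2156.5


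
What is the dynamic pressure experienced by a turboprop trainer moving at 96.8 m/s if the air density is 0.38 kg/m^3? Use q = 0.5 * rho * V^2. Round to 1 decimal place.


Step 1: V^2 = 96.8^2 = 9370.24
Step 2: q = 0.5 * 0.38 * 9370.24
Step 3: q = 1780.3 Pa

1780.3


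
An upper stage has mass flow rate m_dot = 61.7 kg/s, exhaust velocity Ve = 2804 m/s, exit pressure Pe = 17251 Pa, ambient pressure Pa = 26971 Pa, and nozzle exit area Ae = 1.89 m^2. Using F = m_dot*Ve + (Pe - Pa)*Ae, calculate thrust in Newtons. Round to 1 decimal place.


Step 1: Momentum thrust = m_dot * Ve = 61.7 * 2804 = 173006.8 N
Step 2: Pressure thrust = (Pe - Pa) * Ae = (17251 - 26971) * 1.89 = -18370.80 N
Step 3: Total thrust F = 173006.8 + -18370.80 = 154636.0 N

154636.0


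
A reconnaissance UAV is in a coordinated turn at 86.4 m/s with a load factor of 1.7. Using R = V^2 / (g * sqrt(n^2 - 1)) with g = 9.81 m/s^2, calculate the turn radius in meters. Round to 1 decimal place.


Step 1: V^2 = 86.4^2 = 7464.96
Step 2: n^2 - 1 = 1.7^2 - 1 = 1.89
Step 3: sqrt(1.89) = 1.374773
Step 4: R = 7464.96 / (9.81 * 1.374773) = 553.5 m

553.5


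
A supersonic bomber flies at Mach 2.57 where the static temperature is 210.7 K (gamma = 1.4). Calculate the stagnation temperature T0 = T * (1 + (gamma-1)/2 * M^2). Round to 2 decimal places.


Step 1: (gamma-1)/2 = 0.2
Step 2: M^2 = 6.6049
Step 3: 1 + 0.2 * 6.6049 = 2.32098
Step 4: T0 = 210.7 * 2.32098 = 489.03 K

489.03


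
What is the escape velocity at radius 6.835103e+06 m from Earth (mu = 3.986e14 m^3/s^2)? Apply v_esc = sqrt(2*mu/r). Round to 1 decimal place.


Step 1: 2*mu/r = 2 * 3.986e14 / 6.835103e+06 = 116633209.4776
Step 2: v_esc = sqrt(116633209.4776) = 10799.7 m/s

10799.7


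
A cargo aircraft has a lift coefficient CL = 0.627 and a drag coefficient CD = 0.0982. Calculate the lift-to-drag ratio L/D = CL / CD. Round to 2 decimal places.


Step 1: L/D = CL / CD = 0.627 / 0.0982
Step 2: L/D = 6.38

6.38


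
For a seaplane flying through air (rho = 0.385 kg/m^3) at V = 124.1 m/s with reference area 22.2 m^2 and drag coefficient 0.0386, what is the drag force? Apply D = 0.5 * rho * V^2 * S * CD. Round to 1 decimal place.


Step 1: Dynamic pressure q = 0.5 * 0.385 * 124.1^2 = 2964.6559 Pa
Step 2: Drag D = q * S * CD = 2964.6559 * 22.2 * 0.0386
Step 3: D = 2540.5 N

2540.5


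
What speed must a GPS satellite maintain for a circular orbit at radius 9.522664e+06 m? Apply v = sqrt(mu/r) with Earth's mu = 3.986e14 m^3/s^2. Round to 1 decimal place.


Step 1: mu / r = 3.986e14 / 9.522664e+06 = 41858034.6844
Step 2: v = sqrt(41858034.6844) = 6469.8 m/s

6469.8


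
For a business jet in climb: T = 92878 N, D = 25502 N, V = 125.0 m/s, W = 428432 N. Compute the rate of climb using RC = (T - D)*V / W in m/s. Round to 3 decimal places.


Step 1: Excess thrust = T - D = 92878 - 25502 = 67376 N
Step 2: Excess power = 67376 * 125.0 = 8422000.0 W
Step 3: RC = 8422000.0 / 428432 = 19.658 m/s

19.658


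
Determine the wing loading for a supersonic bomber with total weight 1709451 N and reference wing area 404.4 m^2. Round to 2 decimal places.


Step 1: Wing loading = W / S = 1709451 / 404.4
Step 2: Wing loading = 4227.13 N/m^2

4227.13


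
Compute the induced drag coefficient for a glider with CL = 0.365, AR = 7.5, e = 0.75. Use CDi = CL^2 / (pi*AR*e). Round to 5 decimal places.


Step 1: CL^2 = 0.365^2 = 0.133225
Step 2: pi * AR * e = 3.14159 * 7.5 * 0.75 = 17.671459
Step 3: CDi = 0.133225 / 17.671459 = 0.00754

0.00754


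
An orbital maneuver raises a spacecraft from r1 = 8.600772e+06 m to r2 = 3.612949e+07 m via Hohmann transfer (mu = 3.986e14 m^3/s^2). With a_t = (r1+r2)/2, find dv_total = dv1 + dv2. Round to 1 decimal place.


Step 1: Transfer semi-major axis a_t = (8.600772e+06 + 3.612949e+07) / 2 = 2.236513e+07 m
Step 2: v1 (circular at r1) = sqrt(mu/r1) = 6807.69 m/s
Step 3: v_t1 = sqrt(mu*(2/r1 - 1/a_t)) = 8652.57 m/s
Step 4: dv1 = |8652.57 - 6807.69| = 1844.88 m/s
Step 5: v2 (circular at r2) = 3321.53 m/s, v_t2 = 2059.78 m/s
Step 6: dv2 = |3321.53 - 2059.78| = 1261.75 m/s
Step 7: Total delta-v = 1844.88 + 1261.75 = 3106.6 m/s

3106.6


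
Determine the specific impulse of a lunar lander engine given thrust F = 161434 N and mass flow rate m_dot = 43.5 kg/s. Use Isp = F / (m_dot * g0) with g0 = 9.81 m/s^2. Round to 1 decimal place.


Step 1: m_dot * g0 = 43.5 * 9.81 = 426.74
Step 2: Isp = 161434 / 426.74 = 378.3 s

378.3


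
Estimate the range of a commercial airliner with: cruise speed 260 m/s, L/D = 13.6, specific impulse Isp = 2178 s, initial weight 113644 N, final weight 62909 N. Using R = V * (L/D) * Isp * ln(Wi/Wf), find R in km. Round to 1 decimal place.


Step 1: Coefficient = V * (L/D) * Isp = 260 * 13.6 * 2178 = 7701408.0 m
Step 2: Wi/Wf = 113644 / 62909 = 1.806482
Step 3: ln(1.806482) = 0.591382
Step 4: R = 7701408.0 * 0.591382 = 4554470.3 m = 4554.5 km

4554.5


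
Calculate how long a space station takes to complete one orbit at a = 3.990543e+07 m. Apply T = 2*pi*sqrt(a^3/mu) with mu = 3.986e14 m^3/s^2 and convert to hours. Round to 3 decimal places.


Step 1: a^3 / mu = 6.354714e+22 / 3.986e14 = 1.594258e+08
Step 2: sqrt(1.594258e+08) = 12626.3942 s
Step 3: T = 2*pi * 12626.3942 = 79333.97 s
Step 4: T in hours = 79333.97 / 3600 = 22.037 hours

22.037


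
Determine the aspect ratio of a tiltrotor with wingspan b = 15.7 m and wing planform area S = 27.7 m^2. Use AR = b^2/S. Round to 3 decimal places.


Step 1: b^2 = 15.7^2 = 246.49
Step 2: AR = 246.49 / 27.7 = 8.899

8.899


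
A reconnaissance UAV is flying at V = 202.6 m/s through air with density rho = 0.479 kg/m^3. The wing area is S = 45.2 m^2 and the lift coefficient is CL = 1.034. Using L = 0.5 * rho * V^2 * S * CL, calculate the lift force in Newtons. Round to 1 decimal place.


Step 1: Calculate dynamic pressure q = 0.5 * 0.479 * 202.6^2 = 0.5 * 0.479 * 41046.76 = 9830.699 Pa
Step 2: Multiply by wing area and lift coefficient: L = 9830.699 * 45.2 * 1.034
Step 3: L = 444347.5957 * 1.034 = 459455.4 N

459455.4


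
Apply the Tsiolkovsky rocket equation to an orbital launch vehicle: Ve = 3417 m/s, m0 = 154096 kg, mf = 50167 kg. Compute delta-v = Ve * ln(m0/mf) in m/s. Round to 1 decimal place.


Step 1: Mass ratio m0/mf = 154096 / 50167 = 3.071661
Step 2: ln(3.071661) = 1.122218
Step 3: delta-v = 3417 * 1.122218 = 3834.6 m/s

3834.6


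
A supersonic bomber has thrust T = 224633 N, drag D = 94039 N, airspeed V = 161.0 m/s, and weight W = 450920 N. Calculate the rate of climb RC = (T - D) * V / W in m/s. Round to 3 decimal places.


Step 1: Excess thrust = T - D = 224633 - 94039 = 130594 N
Step 2: Excess power = 130594 * 161.0 = 21025634.0 W
Step 3: RC = 21025634.0 / 450920 = 46.628 m/s

46.628


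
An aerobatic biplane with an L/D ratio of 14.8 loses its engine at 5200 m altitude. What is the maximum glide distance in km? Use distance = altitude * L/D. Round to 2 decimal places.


Step 1: Glide distance = altitude * L/D = 5200 * 14.8 = 76960.0 m
Step 2: Convert to km: 76960.0 / 1000 = 76.96 km

76.96


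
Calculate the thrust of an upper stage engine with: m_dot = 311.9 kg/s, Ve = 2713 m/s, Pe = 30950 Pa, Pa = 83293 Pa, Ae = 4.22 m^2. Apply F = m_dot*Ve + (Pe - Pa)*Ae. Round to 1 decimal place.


Step 1: Momentum thrust = m_dot * Ve = 311.9 * 2713 = 846184.7 N
Step 2: Pressure thrust = (Pe - Pa) * Ae = (30950 - 83293) * 4.22 = -220887.46 N
Step 3: Total thrust F = 846184.7 + -220887.46 = 625297.2 N

625297.2


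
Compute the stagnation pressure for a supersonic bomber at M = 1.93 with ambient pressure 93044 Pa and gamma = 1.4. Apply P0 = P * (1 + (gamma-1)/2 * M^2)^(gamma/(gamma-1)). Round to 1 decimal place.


Step 1: (gamma-1)/2 * M^2 = 0.2 * 3.7249 = 0.74498
Step 2: 1 + 0.74498 = 1.74498
Step 3: Exponent gamma/(gamma-1) = 3.5
Step 4: P0 = 93044 * 1.74498^3.5 = 653062.8 Pa

653062.8


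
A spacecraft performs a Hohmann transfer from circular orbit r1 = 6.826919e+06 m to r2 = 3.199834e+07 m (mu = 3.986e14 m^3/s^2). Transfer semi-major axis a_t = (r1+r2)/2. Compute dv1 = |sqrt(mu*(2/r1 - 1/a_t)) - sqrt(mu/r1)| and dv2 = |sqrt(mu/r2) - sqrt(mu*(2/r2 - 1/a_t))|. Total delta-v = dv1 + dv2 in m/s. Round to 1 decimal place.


Step 1: Transfer semi-major axis a_t = (6.826919e+06 + 3.199834e+07) / 2 = 1.941263e+07 m
Step 2: v1 (circular at r1) = sqrt(mu/r1) = 7641.11 m/s
Step 3: v_t1 = sqrt(mu*(2/r1 - 1/a_t)) = 9810.2 m/s
Step 4: dv1 = |9810.2 - 7641.11| = 2169.09 m/s
Step 5: v2 (circular at r2) = 3529.43 m/s, v_t2 = 2093.03 m/s
Step 6: dv2 = |3529.43 - 2093.03| = 1436.4 m/s
Step 7: Total delta-v = 2169.09 + 1436.4 = 3605.5 m/s

3605.5


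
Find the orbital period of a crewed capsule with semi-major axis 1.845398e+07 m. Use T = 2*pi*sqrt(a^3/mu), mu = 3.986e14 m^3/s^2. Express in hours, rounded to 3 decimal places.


Step 1: a^3 / mu = 6.284491e+21 / 3.986e14 = 1.576641e+07
Step 2: sqrt(1.576641e+07) = 3970.694 s
Step 3: T = 2*pi * 3970.694 = 24948.61 s
Step 4: T in hours = 24948.61 / 3600 = 6.930 hours

6.930
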